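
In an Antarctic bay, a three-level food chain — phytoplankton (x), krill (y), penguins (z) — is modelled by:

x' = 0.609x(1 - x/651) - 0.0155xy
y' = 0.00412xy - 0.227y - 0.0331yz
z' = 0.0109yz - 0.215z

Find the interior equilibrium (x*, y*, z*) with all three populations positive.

From dz/dt = 0: 0.0109y* = 0.215, so y* = 19.7.
From dx/dt = 0: 0.609(1 - x*/651) = 0.0155·19.7, giving x* = 651·(1 - 0.502) = 324.
From dy/dt = 0: 0.00412·324 - 0.227 = 0.0331z*, so z* = 1.11/0.0331 = 33.5.

x* ≈ 324, y* ≈ 19.7, z* ≈ 33.5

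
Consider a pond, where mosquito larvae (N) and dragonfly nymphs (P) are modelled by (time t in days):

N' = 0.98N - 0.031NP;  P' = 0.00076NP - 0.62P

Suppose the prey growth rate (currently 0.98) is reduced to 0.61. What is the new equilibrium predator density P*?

P* ≈ 19.7

At the interior fixed point, setting dN/dt = 0 with N > 0 fixes P* = (prey growth rate)/(NP coefficient) — independent of the other coefficients.
With the change, P* = 0.61/0.031 = 19.7; it falls from 31.6.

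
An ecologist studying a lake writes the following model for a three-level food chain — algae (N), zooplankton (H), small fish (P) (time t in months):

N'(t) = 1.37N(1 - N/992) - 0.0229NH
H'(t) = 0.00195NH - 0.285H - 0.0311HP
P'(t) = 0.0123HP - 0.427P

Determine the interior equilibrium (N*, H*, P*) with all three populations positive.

From dP/dt = 0: 0.0123H* = 0.427, so H* = 34.7.
From dN/dt = 0: 1.37(1 - N*/992) = 0.0229·34.7, giving N* = 992·(1 - 0.58) = 416.
From dH/dt = 0: 0.00195·416 - 0.285 = 0.0311P*, so P* = 0.527/0.0311 = 16.9.

N* ≈ 416, H* ≈ 34.7, P* ≈ 16.9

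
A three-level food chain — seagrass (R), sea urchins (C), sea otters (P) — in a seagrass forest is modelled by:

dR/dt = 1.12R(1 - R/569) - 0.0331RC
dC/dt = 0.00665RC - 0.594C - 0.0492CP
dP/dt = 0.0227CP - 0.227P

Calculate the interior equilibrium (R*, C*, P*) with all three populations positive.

R* ≈ 401, C* ≈ 10, P* ≈ 42.1

From dP/dt = 0: 0.0227C* = 0.227, so C* = 10.
From dR/dt = 0: 1.12(1 - R*/569) = 0.0331·10, giving R* = 569·(1 - 0.296) = 401.
From dC/dt = 0: 0.00665·401 - 0.594 = 0.0492P*, so P* = 2.07/0.0492 = 42.1.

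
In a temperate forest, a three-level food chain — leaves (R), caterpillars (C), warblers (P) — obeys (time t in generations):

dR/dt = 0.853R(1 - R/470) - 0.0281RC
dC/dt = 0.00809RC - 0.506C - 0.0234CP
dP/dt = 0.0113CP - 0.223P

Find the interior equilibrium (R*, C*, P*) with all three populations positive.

R* ≈ 164, C* ≈ 19.7, P* ≈ 35.2

From dP/dt = 0: 0.0113C* = 0.223, so C* = 19.7.
From dR/dt = 0: 0.853(1 - R*/470) = 0.0281·19.7, giving R* = 470·(1 - 0.65) = 164.
From dC/dt = 0: 0.00809·164 - 0.506 = 0.0234P*, so P* = 0.824/0.0234 = 35.2.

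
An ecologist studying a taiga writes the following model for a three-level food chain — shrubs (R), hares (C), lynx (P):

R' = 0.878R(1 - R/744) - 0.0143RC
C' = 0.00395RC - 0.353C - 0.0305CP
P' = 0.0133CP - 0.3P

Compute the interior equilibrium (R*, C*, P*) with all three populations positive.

R* ≈ 471, C* ≈ 22.6, P* ≈ 49.4

From dP/dt = 0: 0.0133C* = 0.3, so C* = 22.6.
From dR/dt = 0: 0.878(1 - R*/744) = 0.0143·22.6, giving R* = 744·(1 - 0.367) = 471.
From dC/dt = 0: 0.00395·471 - 0.353 = 0.0305P*, so P* = 1.51/0.0305 = 49.4.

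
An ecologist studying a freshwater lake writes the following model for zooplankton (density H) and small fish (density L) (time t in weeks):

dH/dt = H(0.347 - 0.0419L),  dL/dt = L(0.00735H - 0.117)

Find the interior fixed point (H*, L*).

Set dL/dt = 0 with L > 0: 0.00735H - 0.117 = 0, so H* = 0.117/0.00735 = 15.9.
Set dH/dt = 0 with H > 0: 0.347 - 0.0419L = 0, so L* = 0.347/0.0419 = 8.28.

H* ≈ 15.9, L* ≈ 8.28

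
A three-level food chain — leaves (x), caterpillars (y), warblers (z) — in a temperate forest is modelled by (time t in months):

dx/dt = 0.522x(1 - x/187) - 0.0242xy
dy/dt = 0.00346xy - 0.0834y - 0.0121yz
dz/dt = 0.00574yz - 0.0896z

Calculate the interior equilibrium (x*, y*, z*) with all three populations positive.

From dz/dt = 0: 0.00574y* = 0.0896, so y* = 15.6.
From dx/dt = 0: 0.522(1 - x*/187) = 0.0242·15.6, giving x* = 187·(1 - 0.724) = 51.7.
From dy/dt = 0: 0.00346·51.7 - 0.0834 = 0.0121z*, so z* = 0.0954/0.0121 = 7.88.

x* ≈ 51.7, y* ≈ 15.6, z* ≈ 7.88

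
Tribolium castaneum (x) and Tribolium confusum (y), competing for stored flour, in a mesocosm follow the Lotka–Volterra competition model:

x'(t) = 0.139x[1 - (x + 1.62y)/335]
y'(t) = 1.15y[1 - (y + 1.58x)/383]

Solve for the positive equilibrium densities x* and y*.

x* ≈ 183, y* ≈ 93.8

Setting both brackets to zero gives the nullclines x + 1.62y = 335 and 1.58x + y = 383.
Substituting y = 383 - 1.58x into the first: x(1 - 1.62·1.58) = 335 - 1.62·383.
So x* = -285/-1.56 = 183, and then y* = 383 - 1.58·183 = 93.8.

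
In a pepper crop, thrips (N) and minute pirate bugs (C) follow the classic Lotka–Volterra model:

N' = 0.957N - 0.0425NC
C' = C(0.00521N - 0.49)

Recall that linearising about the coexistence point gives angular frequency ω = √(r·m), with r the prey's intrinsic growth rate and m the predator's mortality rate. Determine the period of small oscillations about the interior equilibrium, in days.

T ≈ 9.18 days

Here r = 0.957 and m = 0.49, so r·m = 0.469.
ω = √0.469 = 0.685 per day, hence T = 2π/ω ≈ 9.18 days.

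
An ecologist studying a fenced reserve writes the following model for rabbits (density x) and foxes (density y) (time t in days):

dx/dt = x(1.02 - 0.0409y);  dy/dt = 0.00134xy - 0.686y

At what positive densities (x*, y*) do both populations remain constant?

x* ≈ 512, y* ≈ 24.9

Set dy/dt = 0 with y > 0: 0.00134x - 0.686 = 0, so x* = 0.686/0.00134 = 512.
Set dx/dt = 0 with x > 0: 1.02 - 0.0409y = 0, so y* = 1.02/0.0409 = 24.9.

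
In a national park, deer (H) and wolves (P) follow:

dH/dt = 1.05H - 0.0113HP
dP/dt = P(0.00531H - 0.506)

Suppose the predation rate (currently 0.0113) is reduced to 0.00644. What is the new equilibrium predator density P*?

P* ≈ 163

At the interior fixed point, setting dH/dt = 0 with H > 0 fixes P* = (prey growth rate)/(HP coefficient) — independent of the other coefficients.
With the change, P* = 1.05/0.00644 = 163; it rises from 92.9.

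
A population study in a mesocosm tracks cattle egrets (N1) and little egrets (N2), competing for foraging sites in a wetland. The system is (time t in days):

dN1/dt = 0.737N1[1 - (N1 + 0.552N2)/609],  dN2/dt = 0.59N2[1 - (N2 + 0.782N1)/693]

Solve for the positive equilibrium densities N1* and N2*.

Setting both brackets to zero gives the nullclines N1 + 0.552N2 = 609 and 0.782N1 + N2 = 693.
Substituting N2 = 693 - 0.782N1 into the first: N1(1 - 0.552·0.782) = 609 - 0.552·693.
So N1* = 226/0.568 = 398, and then N2* = 693 - 0.782·398 = 381.

N1* ≈ 398, N2* ≈ 381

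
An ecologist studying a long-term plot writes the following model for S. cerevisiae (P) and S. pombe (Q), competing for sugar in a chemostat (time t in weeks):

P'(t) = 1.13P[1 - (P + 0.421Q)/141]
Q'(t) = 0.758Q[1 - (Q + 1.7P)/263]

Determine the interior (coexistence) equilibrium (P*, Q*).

Setting both brackets to zero gives the nullclines P + 0.421Q = 141 and 1.7P + Q = 263.
Substituting Q = 263 - 1.7P into the first: P(1 - 0.421·1.7) = 141 - 0.421·263.
So P* = 30.3/0.284 = 106, and then Q* = 263 - 1.7·106 = 82.

P* ≈ 106, Q* ≈ 82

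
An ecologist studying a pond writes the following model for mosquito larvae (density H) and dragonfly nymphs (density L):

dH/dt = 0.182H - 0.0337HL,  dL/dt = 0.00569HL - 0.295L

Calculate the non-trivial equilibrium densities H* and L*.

Set dL/dt = 0 with L > 0: 0.00569H - 0.295 = 0, so H* = 0.295/0.00569 = 51.8.
Set dH/dt = 0 with H > 0: 0.182 - 0.0337L = 0, so L* = 0.182/0.0337 = 5.4.

H* ≈ 51.8, L* ≈ 5.4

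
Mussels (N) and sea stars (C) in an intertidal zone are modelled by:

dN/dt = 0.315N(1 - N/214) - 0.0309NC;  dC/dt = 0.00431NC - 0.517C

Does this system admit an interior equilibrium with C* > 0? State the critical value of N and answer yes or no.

The predator equation gives dC/dt > 0 only when N > 0.517/0.00431 = 120.
Without the predator, N → K = 214. Since 214 > 120, the predator can invade and persist.

Threshold N = 120; K > 120, so yes, the predator persists.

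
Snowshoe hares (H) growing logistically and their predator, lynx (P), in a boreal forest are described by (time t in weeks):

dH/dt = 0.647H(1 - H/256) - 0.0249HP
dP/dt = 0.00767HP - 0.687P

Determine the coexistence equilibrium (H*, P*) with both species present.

From dP/dt = 0 with P > 0: 0.00767H* = 0.687, so H* = 89.6.
Substitute into dH/dt = 0: 0.647(1 - 89.6/256) = 0.0249P*.
The bracket is 0.65, giving P* = 0.421/0.0249 = 16.9.

H* ≈ 89.6, P* ≈ 16.9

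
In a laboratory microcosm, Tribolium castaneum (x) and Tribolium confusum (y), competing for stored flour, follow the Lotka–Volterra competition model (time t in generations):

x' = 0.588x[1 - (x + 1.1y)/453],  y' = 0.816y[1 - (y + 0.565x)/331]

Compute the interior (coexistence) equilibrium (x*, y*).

x* ≈ 235, y* ≈ 198

Setting both brackets to zero gives the nullclines x + 1.1y = 453 and 0.565x + y = 331.
Substituting y = 331 - 0.565x into the first: x(1 - 1.1·0.565) = 453 - 1.1·331.
So x* = 88.9/0.379 = 235, and then y* = 331 - 0.565·235 = 198.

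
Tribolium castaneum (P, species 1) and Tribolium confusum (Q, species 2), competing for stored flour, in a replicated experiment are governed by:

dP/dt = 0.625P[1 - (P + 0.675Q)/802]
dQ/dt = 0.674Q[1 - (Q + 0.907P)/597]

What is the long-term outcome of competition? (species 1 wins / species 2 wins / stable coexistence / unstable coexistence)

Compare the nullcline intercepts: K1/α12 = 802/0.675 = 1190 > K2 = 597; K2/α21 = 597/0.907 = 658 < K1 = 802.
Since the inequalities point opposite ways, species 1 can invade but species 2 cannot.

species 1 excludes species 2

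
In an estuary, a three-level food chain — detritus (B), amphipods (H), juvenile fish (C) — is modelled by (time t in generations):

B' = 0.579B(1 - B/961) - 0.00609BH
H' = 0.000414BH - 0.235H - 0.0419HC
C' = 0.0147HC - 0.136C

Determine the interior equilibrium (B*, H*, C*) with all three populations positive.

B* ≈ 867, H* ≈ 9.25, C* ≈ 2.96

From dC/dt = 0: 0.0147H* = 0.136, so H* = 9.25.
From dB/dt = 0: 0.579(1 - B*/961) = 0.00609·9.25, giving B* = 961·(1 - 0.0973) = 867.
From dH/dt = 0: 0.000414·867 - 0.235 = 0.0419C*, so C* = 0.124/0.0419 = 2.96.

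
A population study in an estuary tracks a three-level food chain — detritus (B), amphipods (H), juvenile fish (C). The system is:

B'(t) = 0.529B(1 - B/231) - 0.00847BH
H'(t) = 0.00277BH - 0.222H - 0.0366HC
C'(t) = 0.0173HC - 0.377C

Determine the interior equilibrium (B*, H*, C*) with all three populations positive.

B* ≈ 150, H* ≈ 21.8, C* ≈ 5.32

From dC/dt = 0: 0.0173H* = 0.377, so H* = 21.8.
From dB/dt = 0: 0.529(1 - B*/231) = 0.00847·21.8, giving B* = 231·(1 - 0.349) = 150.
From dH/dt = 0: 0.00277·150 - 0.222 = 0.0366C*, so C* = 0.195/0.0366 = 5.32.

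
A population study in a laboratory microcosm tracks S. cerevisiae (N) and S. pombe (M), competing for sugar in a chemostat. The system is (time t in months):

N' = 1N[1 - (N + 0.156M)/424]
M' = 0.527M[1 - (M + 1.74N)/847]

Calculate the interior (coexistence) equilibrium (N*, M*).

N* ≈ 401, M* ≈ 150

Setting both brackets to zero gives the nullclines N + 0.156M = 424 and 1.74N + M = 847.
Substituting M = 847 - 1.74N into the first: N(1 - 0.156·1.74) = 424 - 0.156·847.
So N* = 292/0.729 = 401, and then M* = 847 - 1.74·401 = 150.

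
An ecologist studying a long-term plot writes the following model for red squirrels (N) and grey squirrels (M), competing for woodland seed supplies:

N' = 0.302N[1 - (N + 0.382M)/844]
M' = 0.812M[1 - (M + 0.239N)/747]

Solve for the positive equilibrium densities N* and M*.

N* ≈ 615, M* ≈ 600

Setting both brackets to zero gives the nullclines N + 0.382M = 844 and 0.239N + M = 747.
Substituting M = 747 - 0.239N into the first: N(1 - 0.382·0.239) = 844 - 0.382·747.
So N* = 559/0.909 = 615, and then M* = 747 - 0.239·615 = 600.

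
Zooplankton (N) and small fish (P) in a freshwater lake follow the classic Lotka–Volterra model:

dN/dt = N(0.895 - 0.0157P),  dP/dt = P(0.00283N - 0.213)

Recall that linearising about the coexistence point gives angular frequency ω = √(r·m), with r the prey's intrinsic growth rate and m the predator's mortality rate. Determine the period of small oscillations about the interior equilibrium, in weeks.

T ≈ 14.4 weeks

Here r = 0.895 and m = 0.213, so r·m = 0.191.
ω = √0.191 = 0.437 per week, hence T = 2π/ω ≈ 14.4 weeks.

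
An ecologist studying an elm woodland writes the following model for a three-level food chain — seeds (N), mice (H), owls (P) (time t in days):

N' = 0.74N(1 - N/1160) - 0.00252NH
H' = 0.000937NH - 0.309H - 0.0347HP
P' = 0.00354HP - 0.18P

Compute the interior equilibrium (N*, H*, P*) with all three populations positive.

N* ≈ 959, H* ≈ 50.8, P* ≈ 17

From dP/dt = 0: 0.00354H* = 0.18, so H* = 50.8.
From dN/dt = 0: 0.74(1 - N*/1160) = 0.00252·50.8, giving N* = 1160·(1 - 0.173) = 959.
From dH/dt = 0: 0.000937·959 - 0.309 = 0.0347P*, so P* = 0.59/0.0347 = 17.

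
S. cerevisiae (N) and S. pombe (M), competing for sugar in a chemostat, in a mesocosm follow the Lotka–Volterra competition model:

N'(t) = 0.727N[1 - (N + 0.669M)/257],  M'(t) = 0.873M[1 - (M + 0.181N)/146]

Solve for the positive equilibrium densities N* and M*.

Setting both brackets to zero gives the nullclines N + 0.669M = 257 and 0.181N + M = 146.
Substituting M = 146 - 0.181N into the first: N(1 - 0.669·0.181) = 257 - 0.669·146.
So N* = 159/0.879 = 181, and then M* = 146 - 0.181·181 = 113.

N* ≈ 181, M* ≈ 113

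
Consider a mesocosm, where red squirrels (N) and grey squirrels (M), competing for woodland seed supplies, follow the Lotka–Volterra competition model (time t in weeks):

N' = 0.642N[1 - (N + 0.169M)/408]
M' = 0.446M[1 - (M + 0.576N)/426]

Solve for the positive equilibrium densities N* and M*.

N* ≈ 372, M* ≈ 212

Setting both brackets to zero gives the nullclines N + 0.169M = 408 and 0.576N + M = 426.
Substituting M = 426 - 0.576N into the first: N(1 - 0.169·0.576) = 408 - 0.169·426.
So N* = 336/0.903 = 372, and then M* = 426 - 0.576·372 = 212.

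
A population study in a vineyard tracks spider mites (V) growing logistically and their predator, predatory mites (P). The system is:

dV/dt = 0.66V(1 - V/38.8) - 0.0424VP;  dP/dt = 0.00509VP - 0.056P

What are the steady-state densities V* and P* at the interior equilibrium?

From dP/dt = 0 with P > 0: 0.00509V* = 0.056, so V* = 11.
Substitute into dV/dt = 0: 0.66(1 - 11/38.8) = 0.0424P*.
The bracket is 0.716, giving P* = 0.473/0.0424 = 11.2.

V* ≈ 11, P* ≈ 11.2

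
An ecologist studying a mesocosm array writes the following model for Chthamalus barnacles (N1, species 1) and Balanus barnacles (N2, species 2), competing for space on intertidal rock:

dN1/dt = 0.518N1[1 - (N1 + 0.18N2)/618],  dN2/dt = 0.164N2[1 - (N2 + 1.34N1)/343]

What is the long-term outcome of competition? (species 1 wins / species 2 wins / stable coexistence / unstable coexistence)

Compare the nullcline intercepts: K1/α12 = 618/0.18 = 3430 > K2 = 343; K2/α21 = 343/1.34 = 256 < K1 = 618.
Since the inequalities point opposite ways, species 1 can invade but species 2 cannot.

species 1 excludes species 2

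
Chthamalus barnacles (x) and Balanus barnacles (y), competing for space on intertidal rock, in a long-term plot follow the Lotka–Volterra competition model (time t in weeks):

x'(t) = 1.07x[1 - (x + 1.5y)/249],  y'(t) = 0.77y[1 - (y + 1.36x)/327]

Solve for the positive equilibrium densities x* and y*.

x* ≈ 232, y* ≈ 11.2

Setting both brackets to zero gives the nullclines x + 1.5y = 249 and 1.36x + y = 327.
Substituting y = 327 - 1.36x into the first: x(1 - 1.5·1.36) = 249 - 1.5·327.
So x* = -242/-1.04 = 232, and then y* = 327 - 1.36·232 = 11.2.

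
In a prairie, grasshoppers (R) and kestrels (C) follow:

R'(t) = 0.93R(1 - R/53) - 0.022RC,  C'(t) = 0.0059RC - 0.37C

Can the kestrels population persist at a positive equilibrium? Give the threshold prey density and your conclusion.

Threshold R = 62.7; K < 62.7, so no, the predator goes extinct.

The predator equation gives dC/dt > 0 only when R > 0.37/0.0059 = 62.7.
Without the predator, R → K = 53. Since 53 < 62.7, the predator cannot invade.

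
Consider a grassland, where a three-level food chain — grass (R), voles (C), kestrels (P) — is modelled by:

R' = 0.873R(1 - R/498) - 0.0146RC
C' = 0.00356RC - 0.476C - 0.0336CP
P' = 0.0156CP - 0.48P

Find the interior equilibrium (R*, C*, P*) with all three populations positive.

R* ≈ 242, C* ≈ 30.8, P* ≈ 11.4

From dP/dt = 0: 0.0156C* = 0.48, so C* = 30.8.
From dR/dt = 0: 0.873(1 - R*/498) = 0.0146·30.8, giving R* = 498·(1 - 0.515) = 242.
From dC/dt = 0: 0.00356·242 - 0.476 = 0.0336P*, so P* = 0.385/0.0336 = 11.4.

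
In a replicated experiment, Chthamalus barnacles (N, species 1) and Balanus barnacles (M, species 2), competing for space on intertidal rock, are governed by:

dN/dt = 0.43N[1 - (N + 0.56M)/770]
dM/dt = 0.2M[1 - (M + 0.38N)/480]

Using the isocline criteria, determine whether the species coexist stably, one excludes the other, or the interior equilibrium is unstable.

stable coexistence

Compare the nullcline intercepts: K1/α12 = 770/0.56 = 1370 > K2 = 480; K2/α21 = 480/0.38 = 1260 > K1 = 770.
Since both inequalities hold, each species can invade when rare, so the interior equilibrium is stable.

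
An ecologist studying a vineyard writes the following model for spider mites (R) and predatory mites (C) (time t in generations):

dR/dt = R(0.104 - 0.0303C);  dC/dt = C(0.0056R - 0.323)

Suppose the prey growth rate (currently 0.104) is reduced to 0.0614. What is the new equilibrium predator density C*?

At the interior fixed point, setting dR/dt = 0 with R > 0 fixes C* = (prey growth rate)/(RC coefficient) — independent of the other coefficients.
With the change, C* = 0.0614/0.0303 = 2.03; it falls from 3.43.

C* ≈ 2.03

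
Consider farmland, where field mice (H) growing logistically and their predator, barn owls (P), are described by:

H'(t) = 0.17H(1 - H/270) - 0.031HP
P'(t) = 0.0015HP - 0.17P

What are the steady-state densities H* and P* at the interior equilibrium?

H* ≈ 113, P* ≈ 3.18

From dP/dt = 0 with P > 0: 0.0015H* = 0.17, so H* = 113.
Substitute into dH/dt = 0: 0.17(1 - 113/270) = 0.031P*.
The bracket is 0.58, giving P* = 0.0986/0.031 = 3.18.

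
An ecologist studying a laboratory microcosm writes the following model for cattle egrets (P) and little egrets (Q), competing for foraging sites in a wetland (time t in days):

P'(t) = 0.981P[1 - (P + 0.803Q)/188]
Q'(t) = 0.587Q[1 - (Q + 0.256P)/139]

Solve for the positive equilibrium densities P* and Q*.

Setting both brackets to zero gives the nullclines P + 0.803Q = 188 and 0.256P + Q = 139.
Substituting Q = 139 - 0.256P into the first: P(1 - 0.803·0.256) = 188 - 0.803·139.
So P* = 76.4/0.794 = 96.1, and then Q* = 139 - 0.256·96.1 = 114.

P* ≈ 96.1, Q* ≈ 114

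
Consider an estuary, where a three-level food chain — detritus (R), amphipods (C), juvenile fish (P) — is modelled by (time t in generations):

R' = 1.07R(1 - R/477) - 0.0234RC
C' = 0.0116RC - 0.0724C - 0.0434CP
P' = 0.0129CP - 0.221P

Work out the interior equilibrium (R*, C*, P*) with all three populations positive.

From dP/dt = 0: 0.0129C* = 0.221, so C* = 17.1.
From dR/dt = 0: 1.07(1 - R*/477) = 0.0234·17.1, giving R* = 477·(1 - 0.375) = 298.
From dC/dt = 0: 0.0116·298 - 0.0724 = 0.0434P*, so P* = 3.39/0.0434 = 78.1.

R* ≈ 298, C* ≈ 17.1, P* ≈ 78.1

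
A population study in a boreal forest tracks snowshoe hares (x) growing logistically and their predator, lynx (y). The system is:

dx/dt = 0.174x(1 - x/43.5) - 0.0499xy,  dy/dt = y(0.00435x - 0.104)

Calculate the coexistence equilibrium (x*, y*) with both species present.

From dy/dt = 0 with y > 0: 0.00435x* = 0.104, so x* = 23.9.
Substitute into dx/dt = 0: 0.174(1 - 23.9/43.5) = 0.0499y*.
The bracket is 0.45, giving y* = 0.0784/0.0499 = 1.57.

x* ≈ 23.9, y* ≈ 1.57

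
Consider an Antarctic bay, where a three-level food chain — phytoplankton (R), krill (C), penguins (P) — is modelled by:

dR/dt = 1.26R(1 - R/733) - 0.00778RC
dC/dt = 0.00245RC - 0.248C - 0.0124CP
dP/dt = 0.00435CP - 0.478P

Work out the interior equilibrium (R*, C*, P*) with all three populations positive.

R* ≈ 236, C* ≈ 110, P* ≈ 26.6

From dP/dt = 0: 0.00435C* = 0.478, so C* = 110.
From dR/dt = 0: 1.26(1 - R*/733) = 0.00778·110, giving R* = 733·(1 - 0.678) = 236.
From dC/dt = 0: 0.00245·236 - 0.248 = 0.0124P*, so P* = 0.329/0.0124 = 26.6.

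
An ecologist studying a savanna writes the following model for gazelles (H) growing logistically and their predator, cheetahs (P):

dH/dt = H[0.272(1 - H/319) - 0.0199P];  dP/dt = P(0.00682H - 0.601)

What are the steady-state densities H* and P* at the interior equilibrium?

H* ≈ 88.1, P* ≈ 9.89

From dP/dt = 0 with P > 0: 0.00682H* = 0.601, so H* = 88.1.
Substitute into dH/dt = 0: 0.272(1 - 88.1/319) = 0.0199P*.
The bracket is 0.724, giving P* = 0.197/0.0199 = 9.89.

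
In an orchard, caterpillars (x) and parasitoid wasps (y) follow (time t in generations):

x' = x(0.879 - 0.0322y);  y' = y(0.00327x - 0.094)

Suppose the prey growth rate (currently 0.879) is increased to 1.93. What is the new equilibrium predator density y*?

At the interior fixed point, setting dx/dt = 0 with x > 0 fixes y* = (prey growth rate)/(xy coefficient) — independent of the other coefficients.
With the change, y* = 1.93/0.0322 = 59.9; it rises from 27.3.

y* ≈ 59.9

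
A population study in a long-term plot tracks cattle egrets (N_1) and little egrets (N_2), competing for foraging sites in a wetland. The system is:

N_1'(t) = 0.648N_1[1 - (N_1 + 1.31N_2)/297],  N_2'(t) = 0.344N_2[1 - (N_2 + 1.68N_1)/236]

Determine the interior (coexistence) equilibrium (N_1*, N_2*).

N_1* ≈ 10.1, N_2* ≈ 219

Setting both brackets to zero gives the nullclines N_1 + 1.31N_2 = 297 and 1.68N_1 + N_2 = 236.
Substituting N_2 = 236 - 1.68N_1 into the first: N_1(1 - 1.31·1.68) = 297 - 1.31·236.
So N_1* = -12.2/-1.2 = 10.1, and then N_2* = 236 - 1.68·10.1 = 219.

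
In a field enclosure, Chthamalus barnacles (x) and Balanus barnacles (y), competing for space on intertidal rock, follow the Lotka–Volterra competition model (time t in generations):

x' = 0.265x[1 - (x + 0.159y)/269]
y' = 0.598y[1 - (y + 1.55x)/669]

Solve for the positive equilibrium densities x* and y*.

x* ≈ 216, y* ≈ 334

Setting both brackets to zero gives the nullclines x + 0.159y = 269 and 1.55x + y = 669.
Substituting y = 669 - 1.55x into the first: x(1 - 0.159·1.55) = 269 - 0.159·669.
So x* = 163/0.754 = 216, and then y* = 669 - 1.55·216 = 334.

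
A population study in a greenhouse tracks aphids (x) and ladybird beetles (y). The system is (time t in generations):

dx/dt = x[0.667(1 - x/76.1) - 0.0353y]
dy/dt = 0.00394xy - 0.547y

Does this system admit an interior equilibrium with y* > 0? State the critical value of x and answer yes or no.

Threshold x = 139; K < 139, so no, the predator goes extinct.

The predator equation gives dy/dt > 0 only when x > 0.547/0.00394 = 139.
Without the predator, x → K = 76.1. Since 76.1 < 139, the predator cannot invade.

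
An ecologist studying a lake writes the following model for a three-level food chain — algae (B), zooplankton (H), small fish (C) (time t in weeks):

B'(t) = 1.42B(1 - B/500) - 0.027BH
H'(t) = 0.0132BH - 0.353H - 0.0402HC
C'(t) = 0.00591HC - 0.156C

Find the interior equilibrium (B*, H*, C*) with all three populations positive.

From dC/dt = 0: 0.00591H* = 0.156, so H* = 26.4.
From dB/dt = 0: 1.42(1 - B*/500) = 0.027·26.4, giving B* = 500·(1 - 0.502) = 249.
From dH/dt = 0: 0.0132·249 - 0.353 = 0.0402C*, so C* = 2.93/0.0402 = 73.

B* ≈ 249, H* ≈ 26.4, C* ≈ 73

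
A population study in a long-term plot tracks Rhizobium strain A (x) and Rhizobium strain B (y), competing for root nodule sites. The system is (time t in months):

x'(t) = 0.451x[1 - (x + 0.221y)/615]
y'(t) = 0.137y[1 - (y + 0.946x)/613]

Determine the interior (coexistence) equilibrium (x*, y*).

Setting both brackets to zero gives the nullclines x + 0.221y = 615 and 0.946x + y = 613.
Substituting y = 613 - 0.946x into the first: x(1 - 0.221·0.946) = 615 - 0.221·613.
So x* = 480/0.791 = 606, and then y* = 613 - 0.946·606 = 39.5.

x* ≈ 606, y* ≈ 39.5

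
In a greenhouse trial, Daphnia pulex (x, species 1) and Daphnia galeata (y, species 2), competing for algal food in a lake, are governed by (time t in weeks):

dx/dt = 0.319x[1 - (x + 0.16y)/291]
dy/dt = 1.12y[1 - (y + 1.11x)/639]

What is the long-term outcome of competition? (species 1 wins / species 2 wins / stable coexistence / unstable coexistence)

stable coexistence

Compare the nullcline intercepts: K1/α12 = 291/0.16 = 1820 > K2 = 639; K2/α21 = 639/1.11 = 576 > K1 = 291.
Since both inequalities hold, each species can invade when rare, so the interior equilibrium is stable.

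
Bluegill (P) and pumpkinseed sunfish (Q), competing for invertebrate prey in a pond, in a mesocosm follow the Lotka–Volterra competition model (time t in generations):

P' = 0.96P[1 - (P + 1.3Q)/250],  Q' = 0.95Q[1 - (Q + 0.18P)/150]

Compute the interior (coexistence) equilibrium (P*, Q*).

P* ≈ 71.8, Q* ≈ 137

Setting both brackets to zero gives the nullclines P + 1.3Q = 250 and 0.18P + Q = 150.
Substituting Q = 150 - 0.18P into the first: P(1 - 1.3·0.18) = 250 - 1.3·150.
So P* = 55/0.766 = 71.8, and then Q* = 150 - 0.18·71.8 = 137.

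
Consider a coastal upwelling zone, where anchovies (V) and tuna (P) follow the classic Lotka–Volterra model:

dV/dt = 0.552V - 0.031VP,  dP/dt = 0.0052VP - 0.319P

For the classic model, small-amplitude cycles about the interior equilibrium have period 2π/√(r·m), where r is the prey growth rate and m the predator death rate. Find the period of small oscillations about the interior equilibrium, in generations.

Here r = 0.552 and m = 0.319, so r·m = 0.176.
ω = √0.176 = 0.42 per generation, hence T = 2π/ω ≈ 15 generations.

T ≈ 15 generations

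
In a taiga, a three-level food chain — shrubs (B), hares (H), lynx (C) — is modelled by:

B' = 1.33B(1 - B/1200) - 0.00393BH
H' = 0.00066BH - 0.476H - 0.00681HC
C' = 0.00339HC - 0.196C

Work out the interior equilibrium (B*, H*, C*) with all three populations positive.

B* ≈ 995, H* ≈ 57.8, C* ≈ 26.5

From dC/dt = 0: 0.00339H* = 0.196, so H* = 57.8.
From dB/dt = 0: 1.33(1 - B*/1200) = 0.00393·57.8, giving B* = 1200·(1 - 0.171) = 995.
From dH/dt = 0: 0.00066·995 - 0.476 = 0.00681C*, so C* = 0.181/0.00681 = 26.5.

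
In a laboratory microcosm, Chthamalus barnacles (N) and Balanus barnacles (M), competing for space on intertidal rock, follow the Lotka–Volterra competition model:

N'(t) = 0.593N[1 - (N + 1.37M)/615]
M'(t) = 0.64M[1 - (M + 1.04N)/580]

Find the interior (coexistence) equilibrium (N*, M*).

Setting both brackets to zero gives the nullclines N + 1.37M = 615 and 1.04N + M = 580.
Substituting M = 580 - 1.04N into the first: N(1 - 1.37·1.04) = 615 - 1.37·580.
So N* = -180/-0.425 = 423, and then M* = 580 - 1.04·423 = 140.

N* ≈ 423, M* ≈ 140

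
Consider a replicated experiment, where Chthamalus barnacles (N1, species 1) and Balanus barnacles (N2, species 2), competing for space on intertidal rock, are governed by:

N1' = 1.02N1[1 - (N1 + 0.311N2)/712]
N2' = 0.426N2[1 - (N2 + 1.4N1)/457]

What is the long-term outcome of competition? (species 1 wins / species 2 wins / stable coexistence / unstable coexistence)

Compare the nullcline intercepts: K1/α12 = 712/0.311 = 2290 > K2 = 457; K2/α21 = 457/1.4 = 326 < K1 = 712.
Since the inequalities point opposite ways, species 1 can invade but species 2 cannot.

species 1 excludes species 2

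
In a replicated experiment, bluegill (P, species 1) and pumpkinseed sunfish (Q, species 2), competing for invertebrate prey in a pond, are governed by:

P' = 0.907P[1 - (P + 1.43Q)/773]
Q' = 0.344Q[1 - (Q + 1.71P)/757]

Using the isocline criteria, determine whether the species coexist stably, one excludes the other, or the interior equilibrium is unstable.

Compare the nullcline intercepts: K1/α12 = 773/1.43 = 541 < K2 = 757; K2/α21 = 757/1.71 = 443 < K1 = 773.
Since both are reversed, neither can invade when rare; the interior point is a saddle.

unstable coexistence (outcome depends on initial conditions)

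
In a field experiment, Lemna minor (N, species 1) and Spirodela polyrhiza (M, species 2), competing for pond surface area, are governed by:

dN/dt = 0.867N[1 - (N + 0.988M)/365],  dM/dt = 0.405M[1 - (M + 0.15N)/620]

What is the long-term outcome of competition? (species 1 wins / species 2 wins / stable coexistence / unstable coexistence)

Compare the nullcline intercepts: K1/α12 = 365/0.988 = 369 < K2 = 620; K2/α21 = 620/0.15 = 4130 > K1 = 365.
Since the inequalities point opposite ways, species 2 can invade but species 1 cannot.

species 2 excludes species 1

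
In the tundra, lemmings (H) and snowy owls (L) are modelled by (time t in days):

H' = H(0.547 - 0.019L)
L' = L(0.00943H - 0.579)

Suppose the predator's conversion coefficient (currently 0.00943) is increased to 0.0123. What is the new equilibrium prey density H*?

At the interior fixed point, setting dL/dt = 0 with L > 0 fixes H* = (predator death rate)/(HL coefficient) — independent of the other coefficients.
With the change, H* = 0.579/0.0123 = 47.1; it falls from 61.4.

H* ≈ 47.1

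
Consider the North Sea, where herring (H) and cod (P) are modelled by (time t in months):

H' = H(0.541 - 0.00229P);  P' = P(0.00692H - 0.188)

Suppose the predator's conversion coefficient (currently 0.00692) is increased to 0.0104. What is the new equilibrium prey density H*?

H* ≈ 18.1

At the interior fixed point, setting dP/dt = 0 with P > 0 fixes H* = (predator death rate)/(HP coefficient) — independent of the other coefficients.
With the change, H* = 0.188/0.0104 = 18.1; it falls from 27.2.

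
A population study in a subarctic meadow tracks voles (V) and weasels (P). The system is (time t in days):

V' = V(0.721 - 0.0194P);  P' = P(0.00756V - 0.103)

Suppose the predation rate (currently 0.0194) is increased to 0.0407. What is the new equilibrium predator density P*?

At the interior fixed point, setting dV/dt = 0 with V > 0 fixes P* = (prey growth rate)/(VP coefficient) — independent of the other coefficients.
With the change, P* = 0.721/0.0407 = 17.7; it falls from 37.2.

P* ≈ 17.7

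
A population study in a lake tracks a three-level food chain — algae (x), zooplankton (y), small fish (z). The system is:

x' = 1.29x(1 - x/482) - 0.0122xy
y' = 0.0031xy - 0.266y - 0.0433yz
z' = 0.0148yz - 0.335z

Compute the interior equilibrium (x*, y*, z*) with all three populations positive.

x* ≈ 379, y* ≈ 22.6, z* ≈ 21

From dz/dt = 0: 0.0148y* = 0.335, so y* = 22.6.
From dx/dt = 0: 1.29(1 - x*/482) = 0.0122·22.6, giving x* = 482·(1 - 0.214) = 379.
From dy/dt = 0: 0.0031·379 - 0.266 = 0.0433z*, so z* = 0.908/0.0433 = 21.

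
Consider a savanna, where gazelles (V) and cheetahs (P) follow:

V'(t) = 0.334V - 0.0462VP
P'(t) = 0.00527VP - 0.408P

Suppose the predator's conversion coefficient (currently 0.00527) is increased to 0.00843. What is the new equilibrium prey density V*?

At the interior fixed point, setting dP/dt = 0 with P > 0 fixes V* = (predator death rate)/(VP coefficient) — independent of the other coefficients.
With the change, V* = 0.408/0.00843 = 48.4; it falls from 77.4.

V* ≈ 48.4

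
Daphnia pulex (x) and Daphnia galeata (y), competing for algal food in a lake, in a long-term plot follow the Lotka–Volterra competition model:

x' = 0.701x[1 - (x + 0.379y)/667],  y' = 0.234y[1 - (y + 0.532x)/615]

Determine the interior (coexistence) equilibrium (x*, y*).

x* ≈ 543, y* ≈ 326

Setting both brackets to zero gives the nullclines x + 0.379y = 667 and 0.532x + y = 615.
Substituting y = 615 - 0.532x into the first: x(1 - 0.379·0.532) = 667 - 0.379·615.
So x* = 434/0.798 = 543, and then y* = 615 - 0.532·543 = 326.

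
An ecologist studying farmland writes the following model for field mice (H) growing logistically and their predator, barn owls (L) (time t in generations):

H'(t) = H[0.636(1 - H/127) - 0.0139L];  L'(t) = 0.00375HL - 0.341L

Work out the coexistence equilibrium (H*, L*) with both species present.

From dL/dt = 0 with L > 0: 0.00375H* = 0.341, so H* = 90.9.
Substitute into dH/dt = 0: 0.636(1 - 90.9/127) = 0.0139L*.
The bracket is 0.284, giving L* = 0.181/0.0139 = 13.

H* ≈ 90.9, L* ≈ 13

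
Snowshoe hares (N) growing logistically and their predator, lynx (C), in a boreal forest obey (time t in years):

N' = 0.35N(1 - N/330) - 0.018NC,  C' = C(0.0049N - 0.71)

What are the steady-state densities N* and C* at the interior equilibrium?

From dC/dt = 0 with C > 0: 0.0049N* = 0.71, so N* = 145.
Substitute into dN/dt = 0: 0.35(1 - 145/330) = 0.018C*.
The bracket is 0.561, giving C* = 0.196/0.018 = 10.9.

N* ≈ 145, C* ≈ 10.9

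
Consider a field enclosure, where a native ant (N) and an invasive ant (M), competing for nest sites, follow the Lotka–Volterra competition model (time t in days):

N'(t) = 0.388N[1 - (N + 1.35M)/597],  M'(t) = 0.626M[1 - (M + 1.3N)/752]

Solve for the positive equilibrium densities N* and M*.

Setting both brackets to zero gives the nullclines N + 1.35M = 597 and 1.3N + M = 752.
Substituting M = 752 - 1.3N into the first: N(1 - 1.35·1.3) = 597 - 1.35·752.
So N* = -418/-0.755 = 554, and then M* = 752 - 1.3·554 = 31.9.

N* ≈ 554, M* ≈ 31.9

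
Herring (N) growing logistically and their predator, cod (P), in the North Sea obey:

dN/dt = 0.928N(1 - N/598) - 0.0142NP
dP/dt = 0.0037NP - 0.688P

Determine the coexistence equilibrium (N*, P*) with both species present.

N* ≈ 186, P* ≈ 45

From dP/dt = 0 with P > 0: 0.0037N* = 0.688, so N* = 186.
Substitute into dN/dt = 0: 0.928(1 - 186/598) = 0.0142P*.
The bracket is 0.689, giving P* = 0.639/0.0142 = 45.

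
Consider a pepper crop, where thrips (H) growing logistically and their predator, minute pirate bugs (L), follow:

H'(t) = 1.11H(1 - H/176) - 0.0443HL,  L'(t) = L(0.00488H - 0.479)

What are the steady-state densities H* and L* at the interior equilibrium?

H* ≈ 98.2, L* ≈ 11.1

From dL/dt = 0 with L > 0: 0.00488H* = 0.479, so H* = 98.2.
Substitute into dH/dt = 0: 1.11(1 - 98.2/176) = 0.0443L*.
The bracket is 0.442, giving L* = 0.491/0.0443 = 11.1.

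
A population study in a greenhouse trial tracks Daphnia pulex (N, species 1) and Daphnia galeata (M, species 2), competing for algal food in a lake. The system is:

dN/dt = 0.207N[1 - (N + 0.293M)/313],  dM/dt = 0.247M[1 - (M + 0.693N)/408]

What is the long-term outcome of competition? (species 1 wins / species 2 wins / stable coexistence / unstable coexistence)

Compare the nullcline intercepts: K1/α12 = 313/0.293 = 1070 > K2 = 408; K2/α21 = 408/0.693 = 589 > K1 = 313.
Since both inequalities hold, each species can invade when rare, so the interior equilibrium is stable.

stable coexistence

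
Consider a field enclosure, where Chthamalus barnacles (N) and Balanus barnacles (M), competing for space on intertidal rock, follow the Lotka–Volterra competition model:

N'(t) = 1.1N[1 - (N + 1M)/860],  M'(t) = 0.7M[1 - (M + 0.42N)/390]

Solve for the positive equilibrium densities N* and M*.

Setting both brackets to zero gives the nullclines N + 1M = 860 and 0.42N + M = 390.
Substituting M = 390 - 0.42N into the first: N(1 - 1·0.42) = 860 - 1·390.
So N* = 470/0.58 = 810, and then M* = 390 - 0.42·810 = 49.7.

N* ≈ 810, M* ≈ 49.7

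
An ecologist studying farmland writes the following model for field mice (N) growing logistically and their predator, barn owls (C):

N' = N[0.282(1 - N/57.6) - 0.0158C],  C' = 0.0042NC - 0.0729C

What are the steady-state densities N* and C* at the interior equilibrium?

From dC/dt = 0 with C > 0: 0.0042N* = 0.0729, so N* = 17.4.
Substitute into dN/dt = 0: 0.282(1 - 17.4/57.6) = 0.0158C*.
The bracket is 0.699, giving C* = 0.197/0.0158 = 12.5.

N* ≈ 17.4, C* ≈ 12.5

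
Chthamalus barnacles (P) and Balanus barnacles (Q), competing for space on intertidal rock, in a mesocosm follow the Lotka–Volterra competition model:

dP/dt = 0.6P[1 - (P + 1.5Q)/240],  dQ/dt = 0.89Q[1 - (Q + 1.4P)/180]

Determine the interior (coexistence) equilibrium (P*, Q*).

Setting both brackets to zero gives the nullclines P + 1.5Q = 240 and 1.4P + Q = 180.
Substituting Q = 180 - 1.4P into the first: P(1 - 1.5·1.4) = 240 - 1.5·180.
So P* = -30/-1.1 = 27.3, and then Q* = 180 - 1.4·27.3 = 142.

P* ≈ 27.3, Q* ≈ 142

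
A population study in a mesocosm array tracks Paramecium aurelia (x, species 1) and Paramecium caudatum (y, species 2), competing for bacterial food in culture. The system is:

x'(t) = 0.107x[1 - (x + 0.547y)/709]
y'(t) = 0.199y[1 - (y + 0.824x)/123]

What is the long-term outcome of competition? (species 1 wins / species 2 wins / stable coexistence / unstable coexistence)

species 1 excludes species 2

Compare the nullcline intercepts: K1/α12 = 709/0.547 = 1300 > K2 = 123; K2/α21 = 123/0.824 = 149 < K1 = 709.
Since the inequalities point opposite ways, species 1 can invade but species 2 cannot.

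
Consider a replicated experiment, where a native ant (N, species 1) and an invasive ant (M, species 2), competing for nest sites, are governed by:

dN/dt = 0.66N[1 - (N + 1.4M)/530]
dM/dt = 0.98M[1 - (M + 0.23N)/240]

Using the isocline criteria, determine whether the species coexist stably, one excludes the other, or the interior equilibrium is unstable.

stable coexistence

Compare the nullcline intercepts: K1/α12 = 530/1.4 = 379 > K2 = 240; K2/α21 = 240/0.23 = 1040 > K1 = 530.
Since both inequalities hold, each species can invade when rare, so the interior equilibrium is stable.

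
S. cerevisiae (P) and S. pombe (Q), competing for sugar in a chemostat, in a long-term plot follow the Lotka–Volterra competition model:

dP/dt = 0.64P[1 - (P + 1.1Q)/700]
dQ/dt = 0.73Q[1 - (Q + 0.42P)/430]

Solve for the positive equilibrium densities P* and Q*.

P* ≈ 422, Q* ≈ 253

Setting both brackets to zero gives the nullclines P + 1.1Q = 700 and 0.42P + Q = 430.
Substituting Q = 430 - 0.42P into the first: P(1 - 1.1·0.42) = 700 - 1.1·430.
So P* = 227/0.538 = 422, and then Q* = 430 - 0.42·422 = 253.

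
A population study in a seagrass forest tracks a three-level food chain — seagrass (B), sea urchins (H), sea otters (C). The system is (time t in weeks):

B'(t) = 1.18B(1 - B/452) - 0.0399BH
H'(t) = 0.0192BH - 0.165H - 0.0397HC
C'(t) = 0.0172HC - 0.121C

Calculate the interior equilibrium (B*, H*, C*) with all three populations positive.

From dC/dt = 0: 0.0172H* = 0.121, so H* = 7.03.
From dB/dt = 0: 1.18(1 - B*/452) = 0.0399·7.03, giving B* = 452·(1 - 0.238) = 344.
From dH/dt = 0: 0.0192·344 - 0.165 = 0.0397C*, so C* = 6.45/0.0397 = 162.

B* ≈ 344, H* ≈ 7.03, C* ≈ 162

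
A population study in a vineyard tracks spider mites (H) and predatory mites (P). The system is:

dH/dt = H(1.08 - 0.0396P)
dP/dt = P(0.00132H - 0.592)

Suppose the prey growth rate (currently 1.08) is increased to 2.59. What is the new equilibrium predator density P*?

P* ≈ 65.4

At the interior fixed point, setting dH/dt = 0 with H > 0 fixes P* = (prey growth rate)/(HP coefficient) — independent of the other coefficients.
With the change, P* = 2.59/0.0396 = 65.4; it rises from 27.3.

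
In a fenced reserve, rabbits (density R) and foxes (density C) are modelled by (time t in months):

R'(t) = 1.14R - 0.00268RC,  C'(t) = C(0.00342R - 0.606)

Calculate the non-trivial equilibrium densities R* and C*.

R* ≈ 177, C* ≈ 425

Set dC/dt = 0 with C > 0: 0.00342R - 0.606 = 0, so R* = 0.606/0.00342 = 177.
Set dR/dt = 0 with R > 0: 1.14 - 0.00268C = 0, so C* = 1.14/0.00268 = 425.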